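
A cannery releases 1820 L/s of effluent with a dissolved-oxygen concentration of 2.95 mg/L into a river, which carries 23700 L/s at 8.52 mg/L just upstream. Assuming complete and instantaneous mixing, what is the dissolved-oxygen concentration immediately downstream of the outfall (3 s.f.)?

8.12 mg/L

Flow-weighted mixing: C = (Q_r C_r + Q_w C_w)/(Q_r + Q_w)
= (23700×8.52 + 1820×2.95)/(23700 + 1820) = 207300/25520 = 8.123 mg/L.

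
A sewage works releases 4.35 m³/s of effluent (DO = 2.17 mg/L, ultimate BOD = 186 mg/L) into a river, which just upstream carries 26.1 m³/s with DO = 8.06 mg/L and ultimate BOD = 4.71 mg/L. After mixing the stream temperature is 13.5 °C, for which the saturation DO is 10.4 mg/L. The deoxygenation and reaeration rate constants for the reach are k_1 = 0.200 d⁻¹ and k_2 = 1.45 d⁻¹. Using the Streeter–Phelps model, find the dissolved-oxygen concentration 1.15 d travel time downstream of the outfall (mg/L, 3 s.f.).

DO ≈ 6.83 mg/L

Mixed DO = (26.1×8.06 + 4.35×2.17)/(26.1+4.35) = 219.8/30.45 = 7.219 mg/L.
Mixed L₀ = (26.1×4.71 + 4.35×186)/(30.45) = 932.0/30.45 = 30.61 mg/L.
Initial deficit D₀ = C_s − DO₀ = 10.4 − 7.219 = 3.181 mg/L.
D(1.15) = [0.200×30.61/(1.45−0.200)](e^(−0.200×1.15) − e^(−1.45×1.15)) + 3.181 e^(−1.45×1.15)
= 4.897 × (0.7945 − 0.1887) + 3.181 × 0.1887 = 3.567 mg/L.
DO = 10.4 − 3.567 = 6.833 mg/L.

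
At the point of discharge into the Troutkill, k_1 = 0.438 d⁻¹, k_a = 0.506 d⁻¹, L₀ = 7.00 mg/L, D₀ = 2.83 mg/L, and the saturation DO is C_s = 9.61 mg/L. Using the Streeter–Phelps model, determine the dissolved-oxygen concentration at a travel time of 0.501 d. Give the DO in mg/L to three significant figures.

DO ≈ 6.20 mg/L

k_1 L₀/(k_a−k_1) = 0.438×7.00/(0.506−0.438) = 3.066/0.06800 = 45.09 mg/L.
e^(−k_1 t) = e^(−0.438×0.5010) = 0.8030; e^(−k_a t) = e^(−0.506×0.5010) = 0.7761.
D = 45.09 × (0.8030 − 0.7761) + 2.83 × 0.7761 = 1.213 + 2.196 = 3.409 mg/L.
DO = C_s − D = 9.61 − 3.409 = 6.201 mg/L.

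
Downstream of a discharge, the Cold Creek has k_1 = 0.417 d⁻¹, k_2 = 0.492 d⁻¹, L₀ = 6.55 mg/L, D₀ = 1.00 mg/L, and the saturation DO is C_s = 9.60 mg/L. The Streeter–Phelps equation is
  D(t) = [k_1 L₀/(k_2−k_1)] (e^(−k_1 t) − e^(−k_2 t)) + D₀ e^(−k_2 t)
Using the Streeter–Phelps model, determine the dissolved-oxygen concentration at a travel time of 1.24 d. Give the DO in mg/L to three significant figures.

k_1 L₀/(k_2−k_1) = 0.417×6.55/(0.492−0.417) = 2.731/0.07500 = 36.42 mg/L.
e^(−k_1 t) = e^(−0.417×1.240) = 0.5963; e^(−k_2 t) = e^(−0.492×1.240) = 0.5433.
D = 36.42 × (0.5963 − 0.5433) + 1.00 × 0.5433 = 1.928 + 0.5433 = 2.472 mg/L.
DO = C_s − D = 9.60 − 2.472 = 7.128 mg/L.

DO ≈ 7.13 mg/L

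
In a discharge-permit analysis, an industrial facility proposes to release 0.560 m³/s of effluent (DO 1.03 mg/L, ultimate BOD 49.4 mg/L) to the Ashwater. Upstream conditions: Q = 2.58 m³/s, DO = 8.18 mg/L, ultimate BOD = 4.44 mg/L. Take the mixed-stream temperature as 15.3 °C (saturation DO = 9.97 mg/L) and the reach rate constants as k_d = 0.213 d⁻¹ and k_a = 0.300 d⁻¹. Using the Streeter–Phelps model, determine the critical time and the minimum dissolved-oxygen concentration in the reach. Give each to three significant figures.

Mixed DO = (2.58×8.18 + 0.560×1.03)/(2.58+0.560) = 21.68/3.140 = 6.905 mg/L.
Mixed L₀ = (2.58×4.44 + 0.560×49.4)/(3.140) = 39.12/3.140 = 12.46 mg/L.
Initial deficit D₀ = C_s − DO₀ = 9.97 − 6.905 = 3.065 mg/L.
t_c = (1/0.08700) ln[(0.300/0.213)(1 − 3.065×0.08700/(0.213×12.46))] = 11.49 × ln(1.267) = 2.719 d.
D_c = (0.213/0.300) × 12.46 × e^(−0.213×2.719) = 0.7100 × 12.46 × 0.5603 = 4.956 mg/L.
Minimum DO = 9.97 − 4.956 = 5.014 mg/L.

t_c ≈ 2.72 d; minimum DO ≈ 5.01 mg/L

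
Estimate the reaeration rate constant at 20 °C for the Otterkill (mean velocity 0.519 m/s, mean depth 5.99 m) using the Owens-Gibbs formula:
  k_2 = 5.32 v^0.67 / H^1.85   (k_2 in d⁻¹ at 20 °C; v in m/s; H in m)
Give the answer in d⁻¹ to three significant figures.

k_2 = 5.32 × 0.519^0.67 / 5.99^1.85 = 5.32 × 0.6444 / 27.43 = 0.1250 d⁻¹.

k_2 ≈ 0.125 d⁻¹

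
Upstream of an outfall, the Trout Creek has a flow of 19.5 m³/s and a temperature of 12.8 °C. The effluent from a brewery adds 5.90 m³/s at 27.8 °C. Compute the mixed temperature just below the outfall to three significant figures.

16.3 °C

Flow-weighted mixing: C = (Q_r C_r + Q_w C_w)/(Q_r + Q_w)
= (19.5×12.8 + 5.90×27.8)/(19.5 + 5.90) = 413.6/25.40 = 16.28 °C.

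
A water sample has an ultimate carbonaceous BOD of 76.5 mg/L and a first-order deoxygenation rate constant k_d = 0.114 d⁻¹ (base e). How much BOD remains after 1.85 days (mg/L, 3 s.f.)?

L ≈ 62.0 mg/L

L_t = L₀ e^(−k_d t) = 76.5 × e^(−0.114×1.85) = 76.5 × 0.8099 = 61.95 mg/L.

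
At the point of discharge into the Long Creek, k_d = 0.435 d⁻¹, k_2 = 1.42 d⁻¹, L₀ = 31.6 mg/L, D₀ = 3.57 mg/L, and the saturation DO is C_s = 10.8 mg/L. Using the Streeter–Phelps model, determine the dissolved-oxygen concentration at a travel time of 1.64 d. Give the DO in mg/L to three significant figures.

DO ≈ 4.97 mg/L

k_d L₀/(k_2−k_d) = 0.435×31.6/(1.42−0.435) = 13.75/0.9850 = 13.96 mg/L.
e^(−k_d t) = e^(−0.435×1.640) = 0.4900; e^(−k_2 t) = e^(−1.42×1.640) = 0.09741.
D = 13.96 × (0.4900 − 0.09741) + 3.57 × 0.09741 = 5.478 + 0.3478 = 5.826 mg/L.
DO = C_s − D = 10.8 − 5.826 = 4.974 mg/L.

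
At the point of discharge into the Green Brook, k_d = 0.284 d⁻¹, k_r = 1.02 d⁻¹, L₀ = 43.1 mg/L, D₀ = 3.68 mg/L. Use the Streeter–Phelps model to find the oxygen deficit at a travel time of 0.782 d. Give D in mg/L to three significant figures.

k_d L₀/(k_r−k_d) = 0.284×43.1/(1.02−0.284) = 12.24/0.7360 = 16.63 mg/L.
e^(−k_d t) = e^(−0.284×0.7820) = 0.8008; e^(−k_r t) = e^(−1.02×0.7820) = 0.4504.
D = 16.63 × (0.8008 − 0.4504) + 3.68 × 0.4504 = 5.828 + 1.657 = 7.486 mg/L.

D ≈ 7.49 mg/L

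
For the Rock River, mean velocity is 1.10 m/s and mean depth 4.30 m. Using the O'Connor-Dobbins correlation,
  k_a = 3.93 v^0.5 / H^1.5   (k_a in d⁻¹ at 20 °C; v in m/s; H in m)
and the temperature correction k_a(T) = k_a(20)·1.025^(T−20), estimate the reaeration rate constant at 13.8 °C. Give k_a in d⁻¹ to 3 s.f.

k_a ≈ 0.397 d⁻¹

k_a(20) = 3.93 × 1.10^0.5 / 4.30^1.5 = 3.93 × 1.049 / 8.917 = 0.4623 d⁻¹.
k_a(13.8) = 0.4623 × 1.025^(13.8−20) = 0.4623 × 0.8580 = 0.3966 d⁻¹.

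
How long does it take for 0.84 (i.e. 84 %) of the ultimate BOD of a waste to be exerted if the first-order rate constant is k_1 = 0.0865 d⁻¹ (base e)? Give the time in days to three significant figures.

t ≈ 21.2 d

y/L₀ = 1 − e^(−k_1 t) = 0.84 ⇒ e^(−k_1 t) = 0.160
t = −ln(0.160) / 0.0865 = 1.833 / 0.0865 = 21.19 d.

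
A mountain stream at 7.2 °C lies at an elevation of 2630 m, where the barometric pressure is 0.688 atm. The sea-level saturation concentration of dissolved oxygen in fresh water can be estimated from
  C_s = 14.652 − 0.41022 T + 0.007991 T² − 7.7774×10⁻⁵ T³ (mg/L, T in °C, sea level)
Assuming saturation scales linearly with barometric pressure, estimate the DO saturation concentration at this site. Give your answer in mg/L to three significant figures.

At sea level: C_s = 14.652 − 0.41022×7.2 + 0.007991×7.2² − 7.7774×10⁻⁵×7.2³ = 12.08 mg/L.
Pressure correction: C_s' = 12.08 × 0.688 = 8.314 mg/L.

C_s ≈ 8.31 mg/L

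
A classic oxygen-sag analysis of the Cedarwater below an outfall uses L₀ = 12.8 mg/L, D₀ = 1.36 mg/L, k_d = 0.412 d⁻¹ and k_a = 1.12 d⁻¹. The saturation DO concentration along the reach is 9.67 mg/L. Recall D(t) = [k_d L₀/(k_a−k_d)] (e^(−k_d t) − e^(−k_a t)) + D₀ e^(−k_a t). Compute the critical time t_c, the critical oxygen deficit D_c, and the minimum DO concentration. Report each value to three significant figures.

t_c = [1/(k_a−k_d)] ln[(k_a/k_d)(1 − D₀(k_a−k_d)/(k_d L₀))]
= [1/(1.12−0.412)] ln[(1.12/0.412)(1 − 1.36×0.7080/(0.412×12.8))]
= (1/0.7080) ln[2.718 × 0.8174] = 1.412 × ln(2.222) = 1.412 × 0.7985 = 1.128 d.
L(t_c) = L₀ e^(−k_d t_c) = 12.8 × 0.6284 = 8.043 mg/L, and at the critical point k_a D_c = k_d L, so D_c = (0.412/1.12) × 8.043 = 2.959 mg/L.
Minimum DO = C_s − D_c = 9.67 − 2.959 = 6.711 mg/L.

t_c ≈ 1.13 d; D_c ≈ 2.96 mg/L; min DO ≈ 6.71 mg/L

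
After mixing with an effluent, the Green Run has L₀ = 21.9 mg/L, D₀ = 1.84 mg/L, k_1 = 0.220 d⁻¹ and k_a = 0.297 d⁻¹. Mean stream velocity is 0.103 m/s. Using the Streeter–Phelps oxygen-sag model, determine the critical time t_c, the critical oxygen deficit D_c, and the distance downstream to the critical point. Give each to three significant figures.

t_c ≈ 3.51 d; D_c ≈ 7.49 mg/L; x_c ≈ 31.2 km

At the critical point dD/dt = 0, so k_1 L₀ e^(−k_1 t) = k_a D. Substituting D(t) from the Streeter–Phelps equation and solving for t gives
t_c = ln[(k_a/k_1)(1 − D₀(k_a−k_1)/(k_1 L₀))] / (k_a−k_1).
Here k_a−k_1 = 0.07700 d⁻¹ and 1 − D₀(k_a−k_1)/(k_1 L₀) = 1 − 1.84×0.07700/(0.220×21.9) = 0.9706, so
t_c = ln(1.350 × 0.9706) / 0.07700 = 0.2703 / 0.07700 = 3.510 d.
D_c = (k_1/k_a) L₀ e^(−k_1 t_c) = (0.220/0.297) × 21.9 × e^(−0.220×3.510) = 0.7407 × 21.9 × 0.4620 = 7.495 mg/L.
x_c = v t_c = 0.103 m/s × 3.510 d × 86400 s/d = 31230 m ≈ 31.2 km.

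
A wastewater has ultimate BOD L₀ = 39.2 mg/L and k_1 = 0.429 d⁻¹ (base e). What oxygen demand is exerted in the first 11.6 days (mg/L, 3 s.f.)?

y ≈ 38.9 mg/L

y_t = L₀(1 − e^(−k_1 t)) = 39.2 × (1 − e^(−0.429×11.6))
= 39.2 × (1 − 0.006899) = 39.2 × 0.9931 = 38.93 mg/L.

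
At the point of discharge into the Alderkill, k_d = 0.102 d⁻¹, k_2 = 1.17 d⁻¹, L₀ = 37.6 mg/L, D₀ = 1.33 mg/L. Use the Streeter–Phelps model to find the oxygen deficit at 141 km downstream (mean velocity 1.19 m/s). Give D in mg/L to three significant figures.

Travel time t = x/v = 141 km / (1.19 m/s) = 141000 m / 1.19 m/s = 118500 s = 1.371 d.
k_d L₀/(k_2−k_d) = 0.102×37.6/(1.17−0.102) = 3.835/1.068 = 3.591 mg/L.
e^(−k_d t) = e^(−0.102×1.371) = 0.8695; e^(−k_2 t) = e^(−1.17×1.371) = 0.2010.
D = 3.591 × (0.8695 − 0.2010) + 1.33 × 0.2010 = 2.401 + 0.2673 = 2.668 mg/L.

D ≈ 2.67 mg/L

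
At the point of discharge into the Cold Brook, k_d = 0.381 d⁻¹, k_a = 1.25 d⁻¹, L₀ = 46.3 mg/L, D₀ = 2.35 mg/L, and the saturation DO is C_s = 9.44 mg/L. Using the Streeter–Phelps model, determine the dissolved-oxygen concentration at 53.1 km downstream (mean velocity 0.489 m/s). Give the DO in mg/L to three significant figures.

DO ≈ 0.595 mg/L

Travel time t = x/v = 53.1 km / (0.489 m/s) = 53100 m / 0.489 m/s = 108600 s = 1.257 d.
k_d L₀/(k_a−k_d) = 0.381×46.3/(1.25−0.381) = 17.64/0.8690 = 20.30 mg/L.
e^(−k_d t) = e^(−0.381×1.257) = 0.6195; e^(−k_a t) = e^(−1.25×1.257) = 0.2078.
D = 20.30 × (0.6195 − 0.2078) + 2.35 × 0.2078 = 8.357 + 0.4884 = 8.845 mg/L.
DO = C_s − D = 9.44 − 8.845 = 0.5950 mg/L.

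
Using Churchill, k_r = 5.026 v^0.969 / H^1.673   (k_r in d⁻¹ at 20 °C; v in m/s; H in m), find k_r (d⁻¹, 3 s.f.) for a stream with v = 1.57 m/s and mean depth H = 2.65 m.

k_r ≈ 1.52 d⁻¹

k_r = 5.026 × 1.57^0.969 / 2.65^1.673 = 5.026 × 1.548 / 5.106 = 1.524 d⁻¹.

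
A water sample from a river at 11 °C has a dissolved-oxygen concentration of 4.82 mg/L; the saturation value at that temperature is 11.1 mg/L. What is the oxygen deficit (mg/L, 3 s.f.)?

D = C_s − C = 11.1 − 4.82 = 6.28 mg/L.

D ≈ 6.28 mg/L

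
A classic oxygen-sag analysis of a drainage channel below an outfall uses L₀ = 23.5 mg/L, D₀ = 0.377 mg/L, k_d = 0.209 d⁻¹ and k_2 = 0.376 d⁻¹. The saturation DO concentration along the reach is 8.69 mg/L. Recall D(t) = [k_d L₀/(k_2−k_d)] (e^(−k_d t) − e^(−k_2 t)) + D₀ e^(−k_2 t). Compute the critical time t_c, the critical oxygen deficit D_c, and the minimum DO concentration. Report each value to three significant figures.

t_c ≈ 3.44 d; D_c ≈ 6.37 mg/L; min DO ≈ 2.32 mg/L

With k_2/k_d = 1.799 and 1 − D₀(k_2−k_d)/(k_d L₀) = 0.9872,
t_c = ln(1.799 × 0.9872) / (0.376 − 0.209) = ln(1.776) / 0.1670 = 0.5744/0.1670 = 3.439 d.
L(t_c) = L₀ e^(−k_d t_c) = 23.5 × 0.4873 = 11.45 mg/L, and at the critical point k_2 D_c = k_d L, so D_c = (0.209/0.376) × 11.45 = 6.366 mg/L.
Minimum DO = C_s − D_c = 8.69 − 6.366 = 2.324 mg/L.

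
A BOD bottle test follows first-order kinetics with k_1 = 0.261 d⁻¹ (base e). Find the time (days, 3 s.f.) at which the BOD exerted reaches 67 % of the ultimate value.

t ≈ 4.25 d

y/L₀ = 1 − e^(−k_1 t) = 0.67 ⇒ e^(−k_1 t) = 0.330
t = −ln(0.330) / 0.261 = 1.109 / 0.261 = 4.248 d.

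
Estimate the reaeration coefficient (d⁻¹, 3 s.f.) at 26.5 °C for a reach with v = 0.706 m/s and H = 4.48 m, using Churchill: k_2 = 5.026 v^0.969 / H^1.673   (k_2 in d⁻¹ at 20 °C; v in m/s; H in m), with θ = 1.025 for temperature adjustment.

k_2(20) = 5.026 × 0.706^0.969 / 4.48^1.673 = 5.026 × 0.7137 / 12.29 = 0.2918 d⁻¹.
k_2(26.5) = 0.2918 × 1.025^(26.5−20) = 0.2918 × 1.174 = 0.3426 d⁻¹.

k_2 ≈ 0.343 d⁻¹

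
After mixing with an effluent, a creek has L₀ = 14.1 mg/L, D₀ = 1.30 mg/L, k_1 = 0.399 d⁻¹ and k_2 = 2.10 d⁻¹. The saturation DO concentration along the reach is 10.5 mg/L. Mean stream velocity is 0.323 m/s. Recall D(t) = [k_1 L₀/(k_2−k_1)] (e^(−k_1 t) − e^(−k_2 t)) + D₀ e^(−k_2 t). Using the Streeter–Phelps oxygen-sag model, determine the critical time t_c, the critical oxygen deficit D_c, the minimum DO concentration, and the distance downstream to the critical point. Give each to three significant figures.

With k_2/k_1 = 5.263 and 1 − D₀(k_2−k_1)/(k_1 L₀) = 0.6069,
t_c = ln(5.263 × 0.6069) / (2.10 − 0.399) = ln(3.194) / 1.701 = 1.161/1.701 = 0.6828 d.
L(t_c) = L₀ e^(−k_1 t_c) = 14.1 × 0.7615 = 10.74 mg/L, and at the critical point k_2 D_c = k_1 L, so D_c = (0.399/2.10) × 10.74 = 2.040 mg/L.
Minimum DO = C_s − D_c = 10.5 − 2.040 = 8.460 mg/L.
x_c = v t_c = 0.323 m/s × 0.6828 d × 86400 s/d = 19050 m ≈ 19.1 km.

t_c ≈ 0.683 d; D_c ≈ 2.04 mg/L; min DO ≈ 8.46 mg/L; x_c ≈ 19.1 km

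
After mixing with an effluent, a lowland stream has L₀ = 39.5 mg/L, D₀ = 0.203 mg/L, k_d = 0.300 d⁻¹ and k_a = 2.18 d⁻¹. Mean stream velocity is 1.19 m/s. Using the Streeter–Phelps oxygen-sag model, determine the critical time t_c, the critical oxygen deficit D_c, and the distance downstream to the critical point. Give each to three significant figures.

t_c ≈ 1.04 d; D_c ≈ 3.98 mg/L; x_c ≈ 107 km

With k_a/k_d = 7.267 and 1 − D₀(k_a−k_d)/(k_d L₀) = 0.9678,
t_c = ln(7.267 × 0.9678) / (2.18 − 0.300) = ln(7.033) / 1.880 = 1.951/1.880 = 1.038 d.
D_c = (k_d/k_a) L₀ e^(−k_d t_c) = (0.300/2.18) × 39.5 × e^(−0.300×1.038) = 0.1376 × 39.5 × 0.7325 = 3.982 mg/L.
x_c = v t_c = 1.19 m/s × 1.038 d × 86400 s/d = 106700 m ≈ 107 km.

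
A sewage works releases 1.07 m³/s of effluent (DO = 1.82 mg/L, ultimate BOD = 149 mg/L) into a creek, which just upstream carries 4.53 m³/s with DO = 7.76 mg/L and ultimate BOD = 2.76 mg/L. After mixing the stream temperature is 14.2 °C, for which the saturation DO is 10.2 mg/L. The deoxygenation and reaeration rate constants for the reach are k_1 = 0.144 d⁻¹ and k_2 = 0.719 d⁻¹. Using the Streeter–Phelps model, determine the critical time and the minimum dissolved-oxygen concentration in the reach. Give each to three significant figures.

t_c ≈ 1.71 d; minimum DO ≈ 5.39 mg/L

Mixed DO = (4.53×7.76 + 1.07×1.82)/(4.53+1.07) = 37.10/5.600 = 6.625 mg/L.
Mixed L₀ = (4.53×2.76 + 1.07×149)/(5.600) = 171.9/5.600 = 30.70 mg/L.
Initial deficit D₀ = C_s − DO₀ = 10.2 − 6.625 = 3.575 mg/L.
t_c = (1/0.5750) ln[(0.719/0.144)(1 − 3.575×0.5750/(0.144×30.70))] = 1.739 × ln(2.672) = 1.709 d.
D_c = (0.144/0.719) × 30.70 × e^(−0.144×1.709) = 0.2003 × 30.70 × 0.7819 = 4.808 mg/L.
Minimum DO = 10.2 − 4.808 = 5.392 mg/L.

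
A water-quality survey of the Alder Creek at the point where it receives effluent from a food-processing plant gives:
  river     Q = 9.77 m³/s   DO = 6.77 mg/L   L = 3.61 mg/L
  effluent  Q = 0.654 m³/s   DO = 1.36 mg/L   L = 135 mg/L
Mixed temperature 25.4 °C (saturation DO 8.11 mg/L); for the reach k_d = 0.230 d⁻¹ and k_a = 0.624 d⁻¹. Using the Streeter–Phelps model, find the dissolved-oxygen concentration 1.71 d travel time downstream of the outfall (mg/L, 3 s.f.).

DO ≈ 5.24 mg/L

Mixed DO = (9.77×6.77 + 0.654×1.36)/(9.77+0.654) = 67.03/10.42 = 6.431 mg/L.
Mixed L₀ = (9.77×3.61 + 0.654×135)/(10.42) = 123.6/10.42 = 11.85 mg/L.
Initial deficit D₀ = C_s − DO₀ = 8.11 − 6.431 = 1.679 mg/L.
D(1.71) = [0.230×11.85/(0.624−0.230)](e^(−0.230×1.71) − e^(−0.624×1.71)) + 1.679 e^(−0.624×1.71)
= 6.919 × (0.6748 − 0.3440) + 1.679 × 0.3440 = 2.867 mg/L.
DO = 8.11 − 2.867 = 5.243 mg/L.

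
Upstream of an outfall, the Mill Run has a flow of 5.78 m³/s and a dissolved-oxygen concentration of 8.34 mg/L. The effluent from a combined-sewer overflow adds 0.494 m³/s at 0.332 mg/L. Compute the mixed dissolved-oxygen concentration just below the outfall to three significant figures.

7.71 mg/L

Flow-weighted mixing: C = (Q_r C_r + Q_w C_w)/(Q_r + Q_w)
= (5.78×8.34 + 0.494×0.332)/(5.78 + 0.494) = 48.37/6.274 = 7.709 mg/L.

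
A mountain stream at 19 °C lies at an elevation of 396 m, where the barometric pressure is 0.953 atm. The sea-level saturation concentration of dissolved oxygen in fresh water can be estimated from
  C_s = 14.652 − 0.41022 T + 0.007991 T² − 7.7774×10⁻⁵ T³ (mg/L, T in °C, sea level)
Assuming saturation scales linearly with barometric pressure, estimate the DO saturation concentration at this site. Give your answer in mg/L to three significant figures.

C_s ≈ 8.78 mg/L

At sea level: C_s = 14.652 − 0.41022×19 + 0.007991×19² − 7.7774×10⁻⁵×19³ = 9.209 mg/L.
Pressure correction: C_s' = 9.209 × 0.953 = 8.776 mg/L.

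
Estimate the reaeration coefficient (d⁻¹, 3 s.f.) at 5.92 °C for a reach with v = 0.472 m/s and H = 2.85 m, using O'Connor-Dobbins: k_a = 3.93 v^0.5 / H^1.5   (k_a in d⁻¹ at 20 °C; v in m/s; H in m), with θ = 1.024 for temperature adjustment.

k_a(20) = 3.93 × 0.472^0.5 / 2.85^1.5 = 3.93 × 0.6870 / 4.811 = 0.5612 d⁻¹.
k_a(5.92) = 0.5612 × 1.024^(5.92−20) = 0.5612 × 0.7161 = 0.4019 d⁻¹.

k_a ≈ 0.402 d⁻¹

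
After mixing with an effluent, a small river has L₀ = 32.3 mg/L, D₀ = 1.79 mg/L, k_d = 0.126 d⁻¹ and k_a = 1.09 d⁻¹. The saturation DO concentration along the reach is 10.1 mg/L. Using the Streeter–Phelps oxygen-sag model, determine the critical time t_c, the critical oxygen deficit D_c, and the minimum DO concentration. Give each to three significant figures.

t_c ≈ 1.67 d; D_c ≈ 3.03 mg/L; min DO ≈ 7.07 mg/L

t_c = [1/(k_a−k_d)] ln[(k_a/k_d)(1 − D₀(k_a−k_d)/(k_d L₀))]
= [1/(1.09−0.126)] ln[(1.09/0.126)(1 − 1.79×0.9640/(0.126×32.3))]
= (1/0.9640) ln[8.651 × 0.5760] = 1.037 × ln(4.983) = 1.037 × 1.606 = 1.666 d.
D_c = (k_d/k_a) L₀ e^(−k_d t_c) = (0.126/1.09) × 32.3 × e^(−0.126×1.666) = 0.1156 × 32.3 × 0.8107 = 3.027 mg/L.
Minimum DO = C_s − D_c = 10.1 − 3.027 = 7.073 mg/L.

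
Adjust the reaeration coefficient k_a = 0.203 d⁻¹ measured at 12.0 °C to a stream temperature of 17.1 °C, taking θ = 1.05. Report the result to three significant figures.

k_a ≈ 0.260 d⁻¹

k_a(T₂) = k_a(T₁) · θ^(T₂−T₁) = 0.203 × 1.05^(17.1−12.0)
= 0.203 × 1.05^5.10 = 0.203 × 1.283 = 0.2604 d⁻¹.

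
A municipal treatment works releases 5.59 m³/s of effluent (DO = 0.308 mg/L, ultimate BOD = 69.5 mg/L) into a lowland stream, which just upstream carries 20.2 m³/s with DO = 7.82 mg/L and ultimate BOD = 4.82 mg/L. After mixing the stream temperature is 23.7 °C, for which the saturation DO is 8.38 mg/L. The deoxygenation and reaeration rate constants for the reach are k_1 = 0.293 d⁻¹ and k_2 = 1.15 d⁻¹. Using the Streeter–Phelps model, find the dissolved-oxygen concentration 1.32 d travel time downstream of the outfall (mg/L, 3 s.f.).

DO ≈ 4.94 mg/L

Mixed DO = (20.2×7.82 + 5.59×0.308)/(20.2+5.59) = 159.7/25.79 = 6.192 mg/L.
Mixed L₀ = (20.2×4.82 + 5.59×69.5)/(25.79) = 485.9/25.79 = 18.84 mg/L.
Initial deficit D₀ = C_s − DO₀ = 8.38 − 6.192 = 2.188 mg/L.
D(1.32) = [0.293×18.84/(1.15−0.293)](e^(−0.293×1.32) − e^(−1.15×1.32)) + 2.188 e^(−1.15×1.32)
= 6.441 × (0.6793 − 0.2191) + 2.188 × 0.2191 = 3.443 mg/L.
DO = 8.38 − 3.443 = 4.937 mg/L.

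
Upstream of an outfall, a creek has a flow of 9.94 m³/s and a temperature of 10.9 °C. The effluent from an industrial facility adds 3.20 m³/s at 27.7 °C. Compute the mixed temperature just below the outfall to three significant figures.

Flow-weighted mixing: C = (Q_r C_r + Q_w C_w)/(Q_r + Q_w)
= (9.94×10.9 + 3.20×27.7)/(9.94 + 3.20) = 197.0/13.14 = 14.99 °C.

15.0 °C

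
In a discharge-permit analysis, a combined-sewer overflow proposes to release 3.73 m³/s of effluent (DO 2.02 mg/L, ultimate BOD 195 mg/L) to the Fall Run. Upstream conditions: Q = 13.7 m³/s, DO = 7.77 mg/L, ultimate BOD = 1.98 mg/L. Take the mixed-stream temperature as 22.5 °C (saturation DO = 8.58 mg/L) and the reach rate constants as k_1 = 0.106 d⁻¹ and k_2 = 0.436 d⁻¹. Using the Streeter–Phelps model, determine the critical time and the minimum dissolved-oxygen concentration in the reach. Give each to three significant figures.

t_c ≈ 3.80 d; minimum DO ≈ 1.55 mg/L

Mixed DO = (13.7×7.77 + 3.73×2.02)/(13.7+3.73) = 114.0/17.43 = 6.540 mg/L.
Mixed L₀ = (13.7×1.98 + 3.73×195)/(17.43) = 754.5/17.43 = 43.29 mg/L.
Initial deficit D₀ = C_s − DO₀ = 8.58 − 6.540 = 2.040 mg/L.
t_c = (1/0.3300) ln[(0.436/0.106)(1 − 2.040×0.3300/(0.106×43.29))] = 3.030 × ln(3.510) = 3.805 d.
D_c = (0.106/0.436) × 43.29 × e^(−0.106×3.805) = 0.2431 × 43.29 × 0.6681 = 7.031 mg/L.
Minimum DO = 8.58 − 7.031 = 1.549 mg/L.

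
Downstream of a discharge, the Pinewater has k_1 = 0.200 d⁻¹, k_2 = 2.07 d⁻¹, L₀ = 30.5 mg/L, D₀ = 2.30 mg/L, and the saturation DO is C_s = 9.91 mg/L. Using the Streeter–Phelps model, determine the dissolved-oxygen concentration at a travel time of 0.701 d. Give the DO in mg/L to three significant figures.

k_1 L₀/(k_2−k_1) = 0.200×30.5/(2.07−0.200) = 6.100/1.870 = 3.262 mg/L.
e^(−k_1 t) = e^(−0.200×0.7010) = 0.8692; e^(−k_2 t) = e^(−2.07×0.7010) = 0.2343.
D = 3.262 × (0.8692 − 0.2343) + 2.30 × 0.2343 = 2.071 + 0.5389 = 2.610 mg/L.
DO = C_s − D = 9.91 − 2.610 = 7.300 mg/L.

DO ≈ 7.30 mg/L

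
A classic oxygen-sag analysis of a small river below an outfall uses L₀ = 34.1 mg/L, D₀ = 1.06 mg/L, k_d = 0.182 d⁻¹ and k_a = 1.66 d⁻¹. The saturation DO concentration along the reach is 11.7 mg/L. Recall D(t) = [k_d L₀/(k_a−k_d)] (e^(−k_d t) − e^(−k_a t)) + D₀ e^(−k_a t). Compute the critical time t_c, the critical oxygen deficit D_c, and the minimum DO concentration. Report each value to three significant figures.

t_c ≈ 1.30 d; D_c ≈ 2.95 mg/L; min DO ≈ 8.75 mg/L

t_c = [1/(k_a−k_d)] ln[(k_a/k_d)(1 − D₀(k_a−k_d)/(k_d L₀))]
= [1/(1.66−0.182)] ln[(1.66/0.182)(1 − 1.06×1.478/(0.182×34.1))]
= (1/1.478) ln[9.121 × 0.7476] = 0.6766 × ln(6.818) = 0.6766 × 1.920 = 1.299 d.
D_c = (k_d/k_a) L₀ e^(−k_d t_c) = (0.182/1.66) × 34.1 × e^(−0.182×1.299) = 0.1096 × 34.1 × 0.7895 = 2.952 mg/L.
Minimum DO = C_s − D_c = 11.7 − 2.952 = 8.748 mg/L.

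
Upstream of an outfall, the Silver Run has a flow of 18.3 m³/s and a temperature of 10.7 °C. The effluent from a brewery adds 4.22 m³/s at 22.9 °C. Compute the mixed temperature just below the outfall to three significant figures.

Flow-weighted mixing: C = (Q_r C_r + Q_w C_w)/(Q_r + Q_w)
= (18.3×10.7 + 4.22×22.9)/(18.3 + 4.22) = 292.4/22.52 = 12.99 °C.

13.0 °C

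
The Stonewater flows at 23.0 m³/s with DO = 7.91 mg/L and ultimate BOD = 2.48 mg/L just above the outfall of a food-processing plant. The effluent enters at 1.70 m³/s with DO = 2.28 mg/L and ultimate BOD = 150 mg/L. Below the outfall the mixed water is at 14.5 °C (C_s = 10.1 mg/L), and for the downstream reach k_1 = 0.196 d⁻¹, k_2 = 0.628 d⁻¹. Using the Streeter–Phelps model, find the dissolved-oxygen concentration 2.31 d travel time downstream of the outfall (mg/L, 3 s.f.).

DO ≈ 7.19 mg/L

Mixed DO = (23.0×7.91 + 1.70×2.28)/(23.0+1.70) = 185.8/24.70 = 7.523 mg/L.
Mixed L₀ = (23.0×2.48 + 1.70×150)/(24.70) = 312.0/24.70 = 12.63 mg/L.
Initial deficit D₀ = C_s − DO₀ = 10.1 − 7.523 = 2.577 mg/L.
D(2.31) = [0.196×12.63/(0.628−0.196)](e^(−0.196×2.31) − e^(−0.628×2.31)) + 2.577 e^(−0.628×2.31)
= 5.732 × (0.6359 − 0.2344) + 2.577 × 0.2344 = 2.905 mg/L.
DO = 10.1 − 2.905 = 7.195 mg/L.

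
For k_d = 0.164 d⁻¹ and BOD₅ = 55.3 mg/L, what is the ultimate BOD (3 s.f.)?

L₀ ≈ 98.8 mg/L

BOD₅ = L₀(1 − e^(−5k_d)) ⇒ L₀ = BOD₅ / (1 − e^(−5×0.164))
= 55.3 / (1 − 0.4404) = 55.3 / 0.5596 = 98.83 mg/L.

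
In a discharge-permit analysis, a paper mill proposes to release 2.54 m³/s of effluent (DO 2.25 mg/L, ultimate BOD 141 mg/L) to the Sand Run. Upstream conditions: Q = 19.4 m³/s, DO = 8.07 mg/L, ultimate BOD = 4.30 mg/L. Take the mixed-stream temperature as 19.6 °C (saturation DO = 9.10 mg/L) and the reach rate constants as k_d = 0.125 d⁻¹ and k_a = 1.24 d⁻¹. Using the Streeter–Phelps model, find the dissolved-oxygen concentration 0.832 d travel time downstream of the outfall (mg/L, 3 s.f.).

Mixed DO = (19.4×8.07 + 2.54×2.25)/(19.4+2.54) = 162.3/21.94 = 7.396 mg/L.
Mixed L₀ = (19.4×4.30 + 2.54×141)/(21.94) = 441.6/21.94 = 20.13 mg/L.
Initial deficit D₀ = C_s − DO₀ = 9.10 − 7.396 = 1.704 mg/L.
D(0.832) = [0.125×20.13/(1.24−0.125)](e^(−0.125×0.832) − e^(−1.24×0.832)) + 1.704 e^(−1.24×0.832)
= 2.256 × (0.9012 − 0.3564) + 1.704 × 0.3564 = 1.836 mg/L.
DO = 9.10 − 1.836 = 7.264 mg/L.

DO ≈ 7.26 mg/L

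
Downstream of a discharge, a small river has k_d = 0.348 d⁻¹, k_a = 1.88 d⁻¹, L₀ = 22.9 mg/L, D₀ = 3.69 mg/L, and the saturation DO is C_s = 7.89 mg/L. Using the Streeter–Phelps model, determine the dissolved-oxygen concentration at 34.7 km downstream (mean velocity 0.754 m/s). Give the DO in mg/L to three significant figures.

DO ≈ 4.12 mg/L

Travel time t = x/v = 34.7 km / (0.754 m/s) = 34700 m / 0.754 m/s = 46020 s = 0.5327 d.
k_d L₀/(k_a−k_d) = 0.348×22.9/(1.88−0.348) = 7.969/1.532 = 5.202 mg/L.
e^(−k_d t) = e^(−0.348×0.5327) = 0.8308; e^(−k_a t) = e^(−1.88×0.5327) = 0.3674.
D = 5.202 × (0.8308 − 0.3674) + 3.69 × 0.3674 = 2.411 + 1.356 = 3.766 mg/L.
DO = C_s − D = 7.89 − 3.766 = 4.124 mg/L.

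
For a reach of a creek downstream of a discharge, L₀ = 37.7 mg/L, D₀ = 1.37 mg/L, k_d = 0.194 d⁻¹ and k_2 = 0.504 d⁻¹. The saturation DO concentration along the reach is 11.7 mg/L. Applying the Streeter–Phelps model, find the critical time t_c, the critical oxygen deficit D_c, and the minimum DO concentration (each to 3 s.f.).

t_c ≈ 2.89 d; D_c ≈ 8.29 mg/L; min DO ≈ 3.41 mg/L

At the critical point dD/dt = 0, so k_d L₀ e^(−k_d t) = k_2 D. Substituting D(t) from the Streeter–Phelps equation and solving for t gives
t_c = ln[(k_2/k_d)(1 − D₀(k_2−k_d)/(k_d L₀))] / (k_2−k_d).
Here k_2−k_d = 0.3100 d⁻¹ and 1 − D₀(k_2−k_d)/(k_d L₀) = 1 − 1.37×0.3100/(0.194×37.7) = 0.9419, so
t_c = ln(2.598 × 0.9419) / 0.3100 = 0.8949 / 0.3100 = 2.887 d.
D_c = (k_d/k_2) L₀ e^(−k_d t_c) = (0.194/0.504) × 37.7 × e^(−0.194×2.887) = 0.3849 × 37.7 × 0.5712 = 8.289 mg/L.
Minimum DO = C_s − D_c = 11.7 − 8.289 = 3.411 mg/L.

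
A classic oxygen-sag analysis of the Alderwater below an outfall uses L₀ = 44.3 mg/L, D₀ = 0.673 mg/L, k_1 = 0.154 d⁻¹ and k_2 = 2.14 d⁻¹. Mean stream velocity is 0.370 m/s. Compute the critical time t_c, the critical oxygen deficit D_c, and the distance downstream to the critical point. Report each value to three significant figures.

t_c ≈ 1.22 d; D_c ≈ 2.64 mg/L; x_c ≈ 38.9 km

At the critical point dD/dt = 0, so k_1 L₀ e^(−k_1 t) = k_2 D. Substituting D(t) from the Streeter–Phelps equation and solving for t gives
t_c = ln[(k_2/k_1)(1 − D₀(k_2−k_1)/(k_1 L₀))] / (k_2−k_1).
Here k_2−k_1 = 1.986 d⁻¹ and 1 − D₀(k_2−k_1)/(k_1 L₀) = 1 − 0.673×1.986/(0.154×44.3) = 0.8041, so
t_c = ln(13.90 × 0.8041) / 1.986 = 2.414 / 1.986 = 1.215 d.
L(t_c) = L₀ e^(−k_1 t_c) = 44.3 × 0.8293 = 36.74 mg/L, and at the critical point k_2 D_c = k_1 L, so D_c = (0.154/2.14) × 36.74 = 2.644 mg/L.
x_c = v t_c = 0.370 m/s × 1.215 d × 86400 s/d = 38850 m ≈ 38.9 km.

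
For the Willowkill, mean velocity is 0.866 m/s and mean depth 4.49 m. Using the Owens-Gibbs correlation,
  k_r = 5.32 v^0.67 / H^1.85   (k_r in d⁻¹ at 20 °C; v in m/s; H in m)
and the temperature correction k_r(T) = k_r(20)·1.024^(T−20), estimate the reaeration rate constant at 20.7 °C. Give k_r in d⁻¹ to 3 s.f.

k_r ≈ 0.305 d⁻¹

k_r(20) = 5.32 × 0.866^0.67 / 4.49^1.85 = 5.32 × 0.9081 / 16.09 = 0.3002 d⁻¹.
k_r(20.7) = 0.3002 × 1.024^(20.7−20) = 0.3002 × 1.017 = 0.3052 d⁻¹.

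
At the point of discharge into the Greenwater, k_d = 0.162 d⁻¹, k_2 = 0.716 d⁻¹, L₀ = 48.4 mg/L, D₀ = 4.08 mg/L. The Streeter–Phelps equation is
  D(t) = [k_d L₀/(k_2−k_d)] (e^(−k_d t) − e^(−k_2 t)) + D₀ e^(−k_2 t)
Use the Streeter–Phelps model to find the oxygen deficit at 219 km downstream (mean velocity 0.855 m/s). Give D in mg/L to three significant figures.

D ≈ 7.55 mg/L

Travel time t = x/v = 219 km / (0.855 m/s) = 219000 m / 0.855 m/s = 256100 s = 2.965 d.
k_d L₀/(k_2−k_d) = 0.162×48.4/(0.716−0.162) = 7.841/0.5540 = 14.15 mg/L.
e^(−k_d t) = e^(−0.162×2.965) = 0.6186; e^(−k_2 t) = e^(−0.716×2.965) = 0.1197.
D = 14.15 × (0.6186 − 0.1197) + 4.08 × 0.1197 = 7.061 + 0.4884 = 7.549 mg/L.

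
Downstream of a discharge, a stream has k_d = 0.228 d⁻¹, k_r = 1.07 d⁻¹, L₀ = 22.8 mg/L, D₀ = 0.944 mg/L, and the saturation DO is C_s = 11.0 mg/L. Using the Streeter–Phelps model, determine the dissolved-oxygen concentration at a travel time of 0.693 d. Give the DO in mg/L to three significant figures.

k_d L₀/(k_r−k_d) = 0.228×22.8/(1.07−0.228) = 5.198/0.8420 = 6.174 mg/L.
e^(−k_d t) = e^(−0.228×0.6930) = 0.8538; e^(−k_r t) = e^(−1.07×0.6930) = 0.4764.
D = 6.174 × (0.8538 − 0.4764) + 0.944 × 0.4764 = 2.330 + 0.4497 = 2.780 mg/L.
DO = C_s − D = 11.0 − 2.780 = 8.220 mg/L.

DO ≈ 8.22 mg/L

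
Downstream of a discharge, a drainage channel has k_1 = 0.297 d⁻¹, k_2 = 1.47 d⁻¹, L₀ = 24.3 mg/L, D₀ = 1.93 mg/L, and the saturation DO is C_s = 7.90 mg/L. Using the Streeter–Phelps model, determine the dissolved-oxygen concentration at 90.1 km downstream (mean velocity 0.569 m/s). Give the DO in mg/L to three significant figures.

DO ≈ 4.62 mg/L

Travel time t = x/v = 90.1 km / (0.569 m/s) = 90100 m / 0.569 m/s = 158300 s = 1.833 d.
k_1 L₀/(k_2−k_1) = 0.297×24.3/(1.47−0.297) = 7.217/1.173 = 6.153 mg/L.
e^(−k_1 t) = e^(−0.297×1.833) = 0.5802; e^(−k_2 t) = e^(−1.47×1.833) = 0.06760.
D = 6.153 × (0.5802 − 0.06760) + 1.93 × 0.06760 = 3.154 + 0.1305 = 3.285 mg/L.
DO = C_s − D = 7.90 − 3.285 = 4.615 mg/L.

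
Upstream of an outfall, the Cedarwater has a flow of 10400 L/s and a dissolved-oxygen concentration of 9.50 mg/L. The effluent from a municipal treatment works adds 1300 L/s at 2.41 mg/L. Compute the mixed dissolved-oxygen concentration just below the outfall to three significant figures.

8.71 mg/L

Flow-weighted mixing: C = (Q_r C_r + Q_w C_w)/(Q_r + Q_w)
= (10400×9.50 + 1300×2.41)/(10400 + 1300) = 101900/11700 = 8.712 mg/L.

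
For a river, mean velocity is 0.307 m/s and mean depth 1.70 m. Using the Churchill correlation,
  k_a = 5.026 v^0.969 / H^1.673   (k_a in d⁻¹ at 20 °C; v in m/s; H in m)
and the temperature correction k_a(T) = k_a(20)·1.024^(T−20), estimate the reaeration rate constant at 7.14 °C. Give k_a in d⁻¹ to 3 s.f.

k_a ≈ 0.486 d⁻¹

k_a(20) = 5.026 × 0.307^0.969 / 1.70^1.673 = 5.026 × 0.3184 / 2.430 = 0.6587 d⁻¹.
k_a(7.14) = 0.6587 × 1.024^(7.14−20) = 0.6587 × 0.7371 = 0.4856 d⁻¹.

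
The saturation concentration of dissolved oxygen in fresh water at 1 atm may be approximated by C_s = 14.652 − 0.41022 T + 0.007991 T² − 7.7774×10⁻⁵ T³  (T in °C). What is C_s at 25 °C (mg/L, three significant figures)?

C_s = 14.652 − 0.41022×25 + 0.007991×25² − 7.7774×10⁻⁵×25³ = 8.176 mg/L.

C_s ≈ 8.18 mg/L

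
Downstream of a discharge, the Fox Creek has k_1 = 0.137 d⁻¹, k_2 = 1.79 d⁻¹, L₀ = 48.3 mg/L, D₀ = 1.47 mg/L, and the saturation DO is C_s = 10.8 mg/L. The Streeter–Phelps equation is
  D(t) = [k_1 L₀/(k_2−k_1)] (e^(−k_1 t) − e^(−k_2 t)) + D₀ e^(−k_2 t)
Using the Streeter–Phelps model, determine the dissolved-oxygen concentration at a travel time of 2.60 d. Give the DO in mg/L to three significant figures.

DO ≈ 8.02 mg/L

k_1 L₀/(k_2−k_1) = 0.137×48.3/(1.79−0.137) = 6.617/1.653 = 4.003 mg/L.
e^(−k_1 t) = e^(−0.137×2.600) = 0.7003; e^(−k_2 t) = e^(−1.79×2.600) = 0.009523.
D = 4.003 × (0.7003 − 0.009523) + 1.47 × 0.009523 = 2.765 + 0.01400 = 2.779 mg/L.
DO = C_s − D = 10.8 − 2.779 = 8.021 mg/L.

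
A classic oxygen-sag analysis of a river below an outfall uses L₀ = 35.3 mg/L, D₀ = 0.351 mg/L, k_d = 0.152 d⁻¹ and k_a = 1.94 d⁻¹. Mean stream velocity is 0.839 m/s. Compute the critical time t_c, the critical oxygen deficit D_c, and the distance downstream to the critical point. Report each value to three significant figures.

t_c ≈ 1.35 d; D_c ≈ 2.25 mg/L; x_c ≈ 98.2 km

At the critical point dD/dt = 0, so k_d L₀ e^(−k_d t) = k_a D. Substituting D(t) from the Streeter–Phelps equation and solving for t gives
t_c = ln[(k_a/k_d)(1 − D₀(k_a−k_d)/(k_d L₀))] / (k_a−k_d).
Here k_a−k_d = 1.788 d⁻¹ and 1 − D₀(k_a−k_d)/(k_d L₀) = 1 − 0.351×1.788/(0.152×35.3) = 0.8830, so
t_c = ln(12.76 × 0.8830) / 1.788 = 2.422 / 1.788 = 1.355 d.
L(t_c) = L₀ e^(−k_d t_c) = 35.3 × 0.8139 = 28.73 mg/L, and at the critical point k_a D_c = k_d L, so D_c = (0.152/1.94) × 28.73 = 2.251 mg/L.
x_c = v t_c = 0.839 m/s × 1.355 d × 86400 s/d = 98200 m ≈ 98.2 km.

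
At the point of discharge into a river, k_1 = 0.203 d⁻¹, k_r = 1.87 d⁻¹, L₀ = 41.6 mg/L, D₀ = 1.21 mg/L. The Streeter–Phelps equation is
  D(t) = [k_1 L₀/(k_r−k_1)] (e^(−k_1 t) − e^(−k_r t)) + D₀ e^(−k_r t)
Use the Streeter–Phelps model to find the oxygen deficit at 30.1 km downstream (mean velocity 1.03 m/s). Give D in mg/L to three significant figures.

Travel time t = x/v = 30.1 km / (1.03 m/s) = 30100 m / 1.03 m/s = 29220 s = 0.3382 d.
k_1 L₀/(k_r−k_1) = 0.203×41.6/(1.87−0.203) = 8.445/1.667 = 5.066 mg/L.
e^(−k_1 t) = e^(−0.203×0.3382) = 0.9336; e^(−k_r t) = e^(−1.87×0.3382) = 0.5313.
D = 5.066 × (0.9336 − 0.5313) + 1.21 × 0.5313 = 2.038 + 0.6428 = 2.681 mg/L.

D ≈ 2.68 mg/L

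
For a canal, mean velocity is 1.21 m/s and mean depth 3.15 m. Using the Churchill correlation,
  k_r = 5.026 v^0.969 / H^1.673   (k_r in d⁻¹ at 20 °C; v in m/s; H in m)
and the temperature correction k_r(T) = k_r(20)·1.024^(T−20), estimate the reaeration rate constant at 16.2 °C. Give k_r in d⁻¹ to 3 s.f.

k_r ≈ 0.810 d⁻¹

k_r(20) = 5.026 × 1.21^0.969 / 3.15^1.673 = 5.026 × 1.203 / 6.818 = 0.8867 d⁻¹.
k_r(16.2) = 0.8867 × 1.024^(16.2−20) = 0.8867 × 0.9138 = 0.8103 d⁻¹.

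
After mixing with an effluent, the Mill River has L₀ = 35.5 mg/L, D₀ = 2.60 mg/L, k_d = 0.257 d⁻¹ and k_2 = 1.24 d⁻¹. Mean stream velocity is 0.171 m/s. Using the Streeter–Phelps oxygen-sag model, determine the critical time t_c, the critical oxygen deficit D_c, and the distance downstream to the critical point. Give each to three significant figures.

t_c = [1/(k_2−k_d)] ln[(k_2/k_d)(1 − D₀(k_2−k_d)/(k_d L₀))]
= [1/(1.24−0.257)] ln[(1.24/0.257)(1 − 2.60×0.9830/(0.257×35.5))]
= (1/0.9830) ln[4.825 × 0.7199] = 1.017 × ln(3.473) = 1.017 × 1.245 = 1.267 d.
D_c = (k_d/k_2) L₀ e^(−k_d t_c) = (0.257/1.24) × 35.5 × e^(−0.257×1.267) = 0.2073 × 35.5 × 0.7221 = 5.313 mg/L.
x_c = v t_c = 0.171 m/s × 1.267 d × 86400 s/d = 18710 m ≈ 18.7 km.

t_c ≈ 1.27 d; D_c ≈ 5.31 mg/L; x_c ≈ 18.7 km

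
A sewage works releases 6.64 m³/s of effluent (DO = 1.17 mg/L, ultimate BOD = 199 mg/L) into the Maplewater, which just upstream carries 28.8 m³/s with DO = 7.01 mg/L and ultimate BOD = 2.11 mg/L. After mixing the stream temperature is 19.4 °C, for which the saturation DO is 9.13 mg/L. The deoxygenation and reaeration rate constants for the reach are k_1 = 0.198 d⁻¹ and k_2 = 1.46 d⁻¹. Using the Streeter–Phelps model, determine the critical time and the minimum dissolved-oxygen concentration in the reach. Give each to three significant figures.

t_c ≈ 0.993 d; minimum DO ≈ 4.78 mg/L

Mixed DO = (28.8×7.01 + 6.64×1.17)/(28.8+6.64) = 209.7/35.44 = 5.916 mg/L.
Mixed L₀ = (28.8×2.11 + 6.64×199)/(35.44) = 1382/35.44 = 39.00 mg/L.
Initial deficit D₀ = C_s − DO₀ = 9.13 − 5.916 = 3.214 mg/L.
t_c = (1/1.262) ln[(1.46/0.198)(1 − 3.214×1.262/(0.198×39.00))] = 0.7924 × ln(3.500) = 0.9927 d.
D_c = (0.198/1.46) × 39.00 × e^(−0.198×0.9927) = 0.1356 × 39.00 × 0.8215 = 4.345 mg/L.
Minimum DO = 9.13 − 4.345 = 4.785 mg/L.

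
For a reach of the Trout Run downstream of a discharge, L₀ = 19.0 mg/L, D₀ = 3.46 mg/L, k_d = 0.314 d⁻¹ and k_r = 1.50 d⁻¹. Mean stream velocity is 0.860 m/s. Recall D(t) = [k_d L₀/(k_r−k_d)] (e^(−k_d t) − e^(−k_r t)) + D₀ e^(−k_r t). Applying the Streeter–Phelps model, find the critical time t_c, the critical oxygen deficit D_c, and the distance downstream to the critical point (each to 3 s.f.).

t_c = [1/(k_r−k_d)] ln[(k_r/k_d)(1 − D₀(k_r−k_d)/(k_d L₀))]
= [1/(1.50−0.314)] ln[(1.50/0.314)(1 − 3.46×1.186/(0.314×19.0))]
= (1/1.186) ln[4.777 × 0.3122] = 0.8432 × ln(1.491) = 0.8432 × 0.3996 = 0.3370 d.
L(t_c) = L₀ e^(−k_d t_c) = 19.0 × 0.8996 = 17.09 mg/L, and at the critical point k_r D_c = k_d L, so D_c = (0.314/1.50) × 17.09 = 3.578 mg/L.
x_c = v t_c = 0.860 m/s × 0.3370 d × 86400 s/d = 25040 m ≈ 25.0 km.

t_c ≈ 0.337 d; D_c ≈ 3.58 mg/L; x_c ≈ 25.0 km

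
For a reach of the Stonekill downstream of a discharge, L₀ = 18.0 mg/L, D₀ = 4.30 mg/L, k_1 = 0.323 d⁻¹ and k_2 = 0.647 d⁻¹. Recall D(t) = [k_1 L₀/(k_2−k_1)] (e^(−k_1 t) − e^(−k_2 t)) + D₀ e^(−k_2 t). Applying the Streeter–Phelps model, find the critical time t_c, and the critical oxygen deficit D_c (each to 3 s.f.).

With k_2/k_1 = 2.003 and 1 − D₀(k_2−k_1)/(k_1 L₀) = 0.7604,
t_c = ln(2.003 × 0.7604) / (0.647 − 0.323) = ln(1.523) / 0.3240 = 0.4207/0.3240 = 1.299 d.
L(t_c) = L₀ e^(−k_1 t_c) = 18.0 × 0.6574 = 11.83 mg/L, and at the critical point k_2 D_c = k_1 L, so D_c = (0.323/0.647) × 11.83 = 5.908 mg/L.

t_c ≈ 1.30 d; D_c ≈ 5.91 mg/L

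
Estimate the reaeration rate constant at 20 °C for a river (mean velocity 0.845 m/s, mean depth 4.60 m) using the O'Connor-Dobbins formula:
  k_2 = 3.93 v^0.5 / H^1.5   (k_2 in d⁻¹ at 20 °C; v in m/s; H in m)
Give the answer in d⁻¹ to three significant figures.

k_2 ≈ 0.366 d⁻¹

k_2 = 3.93 × 0.845^0.5 / 4.60^1.5 = 3.93 × 0.9192 / 9.866 = 0.3662 d⁻¹.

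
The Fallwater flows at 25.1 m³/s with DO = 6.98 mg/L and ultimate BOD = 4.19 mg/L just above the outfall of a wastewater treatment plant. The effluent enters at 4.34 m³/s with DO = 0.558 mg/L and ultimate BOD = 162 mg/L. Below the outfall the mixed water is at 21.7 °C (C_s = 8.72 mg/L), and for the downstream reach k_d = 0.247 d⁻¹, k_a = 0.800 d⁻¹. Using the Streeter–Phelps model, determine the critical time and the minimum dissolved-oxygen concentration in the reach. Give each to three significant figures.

t_c ≈ 1.68 d; minimum DO ≈ 3.12 mg/L

Mixed DO = (25.1×6.98 + 4.34×0.558)/(25.1+4.34) = 177.6/29.44 = 6.033 mg/L.
Mixed L₀ = (25.1×4.19 + 4.34×162)/(29.44) = 808.2/29.44 = 27.45 mg/L.
Initial deficit D₀ = C_s − DO₀ = 8.72 − 6.033 = 2.687 mg/L.
t_c = (1/0.5530) ln[(0.800/0.247)(1 − 2.687×0.5530/(0.247×27.45))] = 1.808 × ln(2.529) = 1.678 d.
D_c = (0.247/0.800) × 27.45 × e^(−0.247×1.678) = 0.3087 × 27.45 × 0.6607 = 5.600 mg/L.
Minimum DO = 8.72 − 5.600 = 3.120 mg/L.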